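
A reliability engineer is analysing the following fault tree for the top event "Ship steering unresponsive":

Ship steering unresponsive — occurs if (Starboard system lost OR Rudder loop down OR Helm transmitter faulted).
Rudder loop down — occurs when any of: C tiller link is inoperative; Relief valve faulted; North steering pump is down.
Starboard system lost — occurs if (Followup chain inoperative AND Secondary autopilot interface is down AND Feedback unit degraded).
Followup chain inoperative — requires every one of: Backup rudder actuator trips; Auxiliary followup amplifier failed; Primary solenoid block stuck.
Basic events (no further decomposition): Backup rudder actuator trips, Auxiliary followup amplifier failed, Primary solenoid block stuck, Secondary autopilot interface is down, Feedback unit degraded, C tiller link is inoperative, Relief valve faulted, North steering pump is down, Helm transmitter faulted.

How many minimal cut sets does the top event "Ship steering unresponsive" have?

Followup chain inoperative [AND]: one cut set from each child combined → 1 × 1 × 1 = 1 cut set(s).
Starboard system lost [AND]: one cut set from each child combined → 1 × 1 × 1 = 1 cut set(s).
Rudder loop down [OR]: union of children's cut sets → 3 cut set(s).
Ship steering unresponsive [OR]: union of children's cut sets → 5 cut set(s).
Minimal cut sets: {Auxiliary followup amplifier failed, Backup rudder actuator trips, Feedback unit degraded, Primary solenoid block stuck, Secondary autopilot interface is down}; {C tiller link is inoperative}; {Relief valve faulted}; {North steering pump is down}; {Helm transmitter faulted}.

5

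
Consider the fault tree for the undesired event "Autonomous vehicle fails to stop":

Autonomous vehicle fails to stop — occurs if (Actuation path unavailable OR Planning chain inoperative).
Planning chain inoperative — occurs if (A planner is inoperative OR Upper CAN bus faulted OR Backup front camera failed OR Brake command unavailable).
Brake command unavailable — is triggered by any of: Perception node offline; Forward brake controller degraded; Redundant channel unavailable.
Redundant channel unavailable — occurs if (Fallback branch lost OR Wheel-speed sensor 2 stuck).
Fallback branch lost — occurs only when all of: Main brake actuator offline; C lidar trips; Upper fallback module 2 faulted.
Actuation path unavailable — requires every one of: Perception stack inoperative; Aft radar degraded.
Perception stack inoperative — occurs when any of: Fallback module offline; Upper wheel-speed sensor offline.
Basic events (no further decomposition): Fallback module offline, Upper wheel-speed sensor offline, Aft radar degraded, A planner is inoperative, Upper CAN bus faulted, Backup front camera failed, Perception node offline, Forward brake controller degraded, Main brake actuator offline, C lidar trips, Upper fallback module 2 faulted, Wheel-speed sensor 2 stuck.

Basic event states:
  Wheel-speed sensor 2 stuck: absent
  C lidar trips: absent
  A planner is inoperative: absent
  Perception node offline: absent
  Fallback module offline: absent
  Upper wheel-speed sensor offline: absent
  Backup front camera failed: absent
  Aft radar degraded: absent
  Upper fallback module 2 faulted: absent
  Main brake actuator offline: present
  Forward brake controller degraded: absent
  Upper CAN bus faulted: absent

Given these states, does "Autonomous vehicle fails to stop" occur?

Perception stack inoperative [OR]: Fallback module offline=not, Upper wheel-speed sensor offline=not → no input occurs → does not occur.
Actuation path unavailable [AND]: Perception stack inoperative=not, Aft radar degraded=not → not all inputs occur → does not occur.
Fallback branch lost [AND]: Main brake actuator offline=occurs, C lidar trips=not, Upper fallback module 2 faulted=not → not all inputs occur → does not occur.
Redundant channel unavailable [OR]: Fallback branch lost=not, Wheel-speed sensor 2 stuck=not → no input occurs → does not occur.
Brake command unavailable [OR]: Perception node offline=not, Forward brake controller degraded=not, Redundant channel unavailable=not → no input occurs → does not occur.
Planning chain inoperative [OR]: A planner is inoperative=not, Upper CAN bus faulted=not, Backup front camera failed=not, Brake command unavailable=not → no input occurs → does not occur.
Autonomous vehicle fails to stop [OR]: Actuation path unavailable=not, Planning chain inoperative=not → no input occurs → does not occur.

No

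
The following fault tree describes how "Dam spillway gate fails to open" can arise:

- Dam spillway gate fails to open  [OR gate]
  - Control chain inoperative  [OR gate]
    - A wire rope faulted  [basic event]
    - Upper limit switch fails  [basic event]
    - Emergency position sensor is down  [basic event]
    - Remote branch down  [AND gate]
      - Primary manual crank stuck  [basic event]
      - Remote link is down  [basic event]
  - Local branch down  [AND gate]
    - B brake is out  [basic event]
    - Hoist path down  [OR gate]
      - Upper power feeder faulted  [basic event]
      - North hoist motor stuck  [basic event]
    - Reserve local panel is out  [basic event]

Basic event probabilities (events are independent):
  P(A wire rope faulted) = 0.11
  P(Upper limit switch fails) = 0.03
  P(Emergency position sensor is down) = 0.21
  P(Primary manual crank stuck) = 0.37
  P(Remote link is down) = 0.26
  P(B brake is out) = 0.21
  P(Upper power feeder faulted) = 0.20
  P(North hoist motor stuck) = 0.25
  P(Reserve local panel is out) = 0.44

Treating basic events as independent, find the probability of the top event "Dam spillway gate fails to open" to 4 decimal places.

P(Remote branch down) [AND] = 0.37 × 0.26 = 0.096200
P(Control chain inoperative) [OR] = 1 − (1−0.11) × (1−0.03) × (1−0.21) × (1−0.096200) = 0.383602
P(Hoist path down) [OR] = 1 − (1−0.20) × (1−0.25) = 0.400000
P(Local branch down) [AND] = 0.21 × 0.400000 × 0.44 = 0.036960
P(Dam spillway gate fails to open) [OR] = 1 − (1−0.383602) × (1−0.036960) = 0.406384
Rounded to 4 decimal places: P(Dam spillway gate fails to open) ≈ 0.4064.

0.4064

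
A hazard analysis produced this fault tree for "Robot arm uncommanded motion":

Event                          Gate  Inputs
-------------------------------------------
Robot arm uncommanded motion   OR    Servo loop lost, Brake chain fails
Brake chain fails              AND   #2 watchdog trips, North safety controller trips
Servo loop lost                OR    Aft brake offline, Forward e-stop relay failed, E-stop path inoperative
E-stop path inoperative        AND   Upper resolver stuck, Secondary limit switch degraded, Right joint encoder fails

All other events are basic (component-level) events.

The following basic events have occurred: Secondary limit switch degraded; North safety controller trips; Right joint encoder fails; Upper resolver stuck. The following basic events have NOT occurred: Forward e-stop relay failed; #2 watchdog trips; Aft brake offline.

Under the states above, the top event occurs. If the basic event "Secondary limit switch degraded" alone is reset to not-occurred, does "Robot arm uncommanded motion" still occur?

Counterfactual: set "Secondary limit switch degraded" to not occurred.
E-stop path inoperative [AND]: Upper resolver stuck=occurs, Secondary limit switch degraded=not, Right joint encoder fails=occurs → not all inputs occur → does not occur.
Servo loop lost [OR]: Aft brake offline=not, Forward e-stop relay failed=not, E-stop path inoperative=not → no input occurs → does not occur.
Brake chain fails [AND]: #2 watchdog trips=not, North safety controller trips=occurs → not all inputs occur → does not occur.
Robot arm uncommanded motion [OR]: Servo loop lost=not, Brake chain fails=not → no input occurs → does not occur.

No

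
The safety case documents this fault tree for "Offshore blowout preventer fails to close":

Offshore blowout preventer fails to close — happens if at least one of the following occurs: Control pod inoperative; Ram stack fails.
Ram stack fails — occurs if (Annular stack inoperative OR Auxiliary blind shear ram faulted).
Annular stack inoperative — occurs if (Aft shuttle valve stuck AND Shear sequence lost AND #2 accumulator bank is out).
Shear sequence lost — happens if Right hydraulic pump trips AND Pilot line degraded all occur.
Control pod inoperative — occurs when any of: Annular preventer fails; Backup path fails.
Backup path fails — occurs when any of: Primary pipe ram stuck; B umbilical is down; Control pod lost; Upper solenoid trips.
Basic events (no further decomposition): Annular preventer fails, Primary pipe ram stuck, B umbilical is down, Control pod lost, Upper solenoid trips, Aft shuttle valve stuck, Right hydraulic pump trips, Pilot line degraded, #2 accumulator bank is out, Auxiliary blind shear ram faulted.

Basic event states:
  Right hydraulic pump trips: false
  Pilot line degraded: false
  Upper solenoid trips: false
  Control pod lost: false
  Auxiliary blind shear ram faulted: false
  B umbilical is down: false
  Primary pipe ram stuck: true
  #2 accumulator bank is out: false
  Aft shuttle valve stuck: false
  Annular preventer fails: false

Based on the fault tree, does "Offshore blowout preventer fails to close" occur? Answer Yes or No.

Yes

Backup path fails [OR]: Primary pipe ram stuck=occurs, B umbilical is down=not, Control pod lost=not, Upper solenoid trips=not → at least one input occurs → occurs.
Control pod inoperative [OR]: Annular preventer fails=not, Backup path fails=occurs → at least one input occurs → occurs.
Shear sequence lost [AND]: Right hydraulic pump trips=not, Pilot line degraded=not → not all inputs occur → does not occur.
Annular stack inoperative [AND]: Aft shuttle valve stuck=not, Shear sequence lost=not, #2 accumulator bank is out=not → not all inputs occur → does not occur.
Ram stack fails [OR]: Annular stack inoperative=not, Auxiliary blind shear ram faulted=not → no input occurs → does not occur.
Offshore blowout preventer fails to close [OR]: Control pod inoperative=occurs, Ram stack fails=not → at least one input occurs → occurs.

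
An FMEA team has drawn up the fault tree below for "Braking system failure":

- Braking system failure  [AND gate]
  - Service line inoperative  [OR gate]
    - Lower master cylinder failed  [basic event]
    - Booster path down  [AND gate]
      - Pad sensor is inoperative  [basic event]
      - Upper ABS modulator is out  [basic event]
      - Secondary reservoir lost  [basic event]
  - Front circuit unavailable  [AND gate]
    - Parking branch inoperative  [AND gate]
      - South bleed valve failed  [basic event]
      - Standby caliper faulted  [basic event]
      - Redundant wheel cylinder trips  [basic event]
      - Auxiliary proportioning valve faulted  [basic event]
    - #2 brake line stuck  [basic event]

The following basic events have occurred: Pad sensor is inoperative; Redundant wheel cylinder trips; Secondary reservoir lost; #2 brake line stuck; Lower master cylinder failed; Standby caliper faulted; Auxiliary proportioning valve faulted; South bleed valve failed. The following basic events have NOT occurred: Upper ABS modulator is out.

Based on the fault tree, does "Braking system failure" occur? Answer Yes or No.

Booster path down [AND]: Pad sensor is inoperative=occurs, Upper ABS modulator is out=not, Secondary reservoir lost=occurs → not all inputs occur → does not occur.
Service line inoperative [OR]: Lower master cylinder failed=occurs, Booster path down=not → at least one input occurs → occurs.
Parking branch inoperative [AND]: South bleed valve failed=occurs, Standby caliper faulted=occurs, Redundant wheel cylinder trips=occurs, Auxiliary proportioning valve faulted=occurs → all inputs occur → occurs.
Front circuit unavailable [AND]: Parking branch inoperative=occurs, #2 brake line stuck=occurs → all inputs occur → occurs.
Braking system failure [AND]: Service line inoperative=occurs, Front circuit unavailable=occurs → all inputs occur → occurs.

Yes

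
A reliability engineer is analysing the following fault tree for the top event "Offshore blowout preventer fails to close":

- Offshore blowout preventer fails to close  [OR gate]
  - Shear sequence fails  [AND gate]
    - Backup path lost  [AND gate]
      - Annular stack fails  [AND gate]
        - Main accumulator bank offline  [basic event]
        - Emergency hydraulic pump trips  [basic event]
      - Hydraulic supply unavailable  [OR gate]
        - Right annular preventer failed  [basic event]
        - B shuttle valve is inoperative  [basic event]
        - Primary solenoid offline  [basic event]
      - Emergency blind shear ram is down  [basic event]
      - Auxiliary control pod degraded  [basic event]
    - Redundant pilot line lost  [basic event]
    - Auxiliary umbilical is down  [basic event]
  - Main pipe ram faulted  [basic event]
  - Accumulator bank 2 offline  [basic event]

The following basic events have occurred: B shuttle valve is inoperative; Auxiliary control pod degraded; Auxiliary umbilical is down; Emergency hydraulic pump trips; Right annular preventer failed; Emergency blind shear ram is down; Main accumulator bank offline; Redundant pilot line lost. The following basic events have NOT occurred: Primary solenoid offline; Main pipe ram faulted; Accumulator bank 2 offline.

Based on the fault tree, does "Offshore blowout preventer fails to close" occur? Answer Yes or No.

Annular stack fails [AND]: Main accumulator bank offline=occurs, Emergency hydraulic pump trips=occurs → all inputs occur → occurs.
Hydraulic supply unavailable [OR]: Right annular preventer failed=occurs, B shuttle valve is inoperative=occurs, Primary solenoid offline=not → at least one input occurs → occurs.
Backup path lost [AND]: Annular stack fails=occurs, Hydraulic supply unavailable=occurs, Emergency blind shear ram is down=occurs, Auxiliary control pod degraded=occurs → all inputs occur → occurs.
Shear sequence fails [AND]: Backup path lost=occurs, Redundant pilot line lost=occurs, Auxiliary umbilical is down=occurs → all inputs occur → occurs.
Offshore blowout preventer fails to close [OR]: Shear sequence fails=occurs, Main pipe ram faulted=not, Accumulator bank 2 offline=not → at least one input occurs → occurs.

Yes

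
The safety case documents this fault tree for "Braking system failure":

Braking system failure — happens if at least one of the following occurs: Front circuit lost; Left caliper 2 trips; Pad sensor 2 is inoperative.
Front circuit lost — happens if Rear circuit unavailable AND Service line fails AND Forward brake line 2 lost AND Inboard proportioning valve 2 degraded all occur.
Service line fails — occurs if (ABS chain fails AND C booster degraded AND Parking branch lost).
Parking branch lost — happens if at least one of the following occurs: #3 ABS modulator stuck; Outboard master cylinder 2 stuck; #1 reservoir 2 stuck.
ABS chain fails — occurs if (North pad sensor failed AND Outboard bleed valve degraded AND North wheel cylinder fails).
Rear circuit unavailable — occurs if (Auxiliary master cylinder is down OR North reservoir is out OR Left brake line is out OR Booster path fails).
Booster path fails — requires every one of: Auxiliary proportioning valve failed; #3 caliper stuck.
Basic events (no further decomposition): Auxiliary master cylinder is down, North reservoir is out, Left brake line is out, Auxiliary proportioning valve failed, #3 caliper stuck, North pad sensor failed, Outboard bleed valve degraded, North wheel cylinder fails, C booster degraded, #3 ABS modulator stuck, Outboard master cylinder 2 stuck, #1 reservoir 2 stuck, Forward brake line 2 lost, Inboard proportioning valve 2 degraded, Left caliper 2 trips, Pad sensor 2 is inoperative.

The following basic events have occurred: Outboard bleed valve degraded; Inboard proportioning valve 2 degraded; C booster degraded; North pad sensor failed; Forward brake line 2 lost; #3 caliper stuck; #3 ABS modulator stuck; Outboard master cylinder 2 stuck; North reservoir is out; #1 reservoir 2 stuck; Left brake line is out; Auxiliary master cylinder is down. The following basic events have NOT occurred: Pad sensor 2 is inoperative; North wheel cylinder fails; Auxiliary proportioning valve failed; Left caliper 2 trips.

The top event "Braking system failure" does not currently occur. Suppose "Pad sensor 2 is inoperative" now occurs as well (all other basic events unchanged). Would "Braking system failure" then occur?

Yes

Counterfactual: set "Pad sensor 2 is inoperative" to occurred.
Booster path fails [AND]: Auxiliary proportioning valve failed=not, #3 caliper stuck=occurs → not all inputs occur → does not occur.
Rear circuit unavailable [OR]: Auxiliary master cylinder is down=occurs, North reservoir is out=occurs, Left brake line is out=occurs, Booster path fails=not → at least one input occurs → occurs.
ABS chain fails [AND]: North pad sensor failed=occurs, Outboard bleed valve degraded=occurs, North wheel cylinder fails=not → not all inputs occur → does not occur.
Parking branch lost [OR]: #3 ABS modulator stuck=occurs, Outboard master cylinder 2 stuck=occurs, #1 reservoir 2 stuck=occurs → at least one input occurs → occurs.
Service line fails [AND]: ABS chain fails=not, C booster degraded=occurs, Parking branch lost=occurs → not all inputs occur → does not occur.
Front circuit lost [AND]: Rear circuit unavailable=occurs, Service line fails=not, Forward brake line 2 lost=occurs, Inboard proportioning valve 2 degraded=occurs → not all inputs occur → does not occur.
Braking system failure [OR]: Front circuit lost=not, Left caliper 2 trips=not, Pad sensor 2 is inoperative=occurs → at least one input occurs → occurs.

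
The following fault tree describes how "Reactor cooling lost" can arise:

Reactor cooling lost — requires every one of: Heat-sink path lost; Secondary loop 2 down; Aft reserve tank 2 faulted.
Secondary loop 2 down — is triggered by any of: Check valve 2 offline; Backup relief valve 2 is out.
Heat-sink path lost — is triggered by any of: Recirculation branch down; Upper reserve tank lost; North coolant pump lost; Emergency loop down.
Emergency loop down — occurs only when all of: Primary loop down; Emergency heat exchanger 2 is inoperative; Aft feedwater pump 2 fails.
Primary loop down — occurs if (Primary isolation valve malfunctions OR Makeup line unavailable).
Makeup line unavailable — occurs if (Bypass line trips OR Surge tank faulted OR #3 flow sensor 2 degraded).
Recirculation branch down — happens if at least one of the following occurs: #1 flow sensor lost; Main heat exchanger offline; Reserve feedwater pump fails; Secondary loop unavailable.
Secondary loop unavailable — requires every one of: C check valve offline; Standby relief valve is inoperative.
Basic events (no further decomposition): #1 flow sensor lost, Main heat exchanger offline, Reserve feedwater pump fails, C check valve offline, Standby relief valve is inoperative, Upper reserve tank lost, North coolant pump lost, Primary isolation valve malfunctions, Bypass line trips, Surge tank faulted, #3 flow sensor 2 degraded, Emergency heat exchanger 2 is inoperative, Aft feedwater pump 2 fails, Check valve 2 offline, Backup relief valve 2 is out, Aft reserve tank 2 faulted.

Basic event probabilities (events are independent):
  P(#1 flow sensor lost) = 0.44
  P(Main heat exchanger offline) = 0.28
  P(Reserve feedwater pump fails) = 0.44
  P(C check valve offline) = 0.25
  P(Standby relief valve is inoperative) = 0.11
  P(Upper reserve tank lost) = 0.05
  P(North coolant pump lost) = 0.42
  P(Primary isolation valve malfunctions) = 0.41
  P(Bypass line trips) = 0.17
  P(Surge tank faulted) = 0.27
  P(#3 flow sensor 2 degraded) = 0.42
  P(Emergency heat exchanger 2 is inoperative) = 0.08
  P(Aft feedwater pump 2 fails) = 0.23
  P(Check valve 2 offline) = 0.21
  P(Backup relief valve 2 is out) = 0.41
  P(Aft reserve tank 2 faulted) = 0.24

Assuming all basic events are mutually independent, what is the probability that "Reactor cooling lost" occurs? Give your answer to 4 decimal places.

0.1129

P(Secondary loop unavailable) [AND] = 0.25 × 0.11 = 0.027500
P(Recirculation branch down) [OR] = 1 − (1−0.44) × (1−0.28) × (1−0.44) × (1−0.027500) = 0.780417
P(Makeup line unavailable) [OR] = 1 − (1−0.17) × (1−0.27) × (1−0.42) = 0.648578
P(Primary loop down) [OR] = 1 − (1−0.41) × (1−0.648578) = 0.792661
P(Emergency loop down) [AND] = 0.792661 × 0.08 × 0.23 = 0.014585
P(Heat-sink path lost) [OR] = 1 − (1−0.780417) × (1−0.05) × (1−0.42) × (1−0.014585) = 0.880774
P(Secondary loop 2 down) [OR] = 1 − (1−0.21) × (1−0.41) = 0.533900
P(Reactor cooling lost) [AND] = 0.880774 × 0.533900 × 0.24 = 0.112859
Rounded to 4 decimal places: P(Reactor cooling lost) ≈ 0.1129.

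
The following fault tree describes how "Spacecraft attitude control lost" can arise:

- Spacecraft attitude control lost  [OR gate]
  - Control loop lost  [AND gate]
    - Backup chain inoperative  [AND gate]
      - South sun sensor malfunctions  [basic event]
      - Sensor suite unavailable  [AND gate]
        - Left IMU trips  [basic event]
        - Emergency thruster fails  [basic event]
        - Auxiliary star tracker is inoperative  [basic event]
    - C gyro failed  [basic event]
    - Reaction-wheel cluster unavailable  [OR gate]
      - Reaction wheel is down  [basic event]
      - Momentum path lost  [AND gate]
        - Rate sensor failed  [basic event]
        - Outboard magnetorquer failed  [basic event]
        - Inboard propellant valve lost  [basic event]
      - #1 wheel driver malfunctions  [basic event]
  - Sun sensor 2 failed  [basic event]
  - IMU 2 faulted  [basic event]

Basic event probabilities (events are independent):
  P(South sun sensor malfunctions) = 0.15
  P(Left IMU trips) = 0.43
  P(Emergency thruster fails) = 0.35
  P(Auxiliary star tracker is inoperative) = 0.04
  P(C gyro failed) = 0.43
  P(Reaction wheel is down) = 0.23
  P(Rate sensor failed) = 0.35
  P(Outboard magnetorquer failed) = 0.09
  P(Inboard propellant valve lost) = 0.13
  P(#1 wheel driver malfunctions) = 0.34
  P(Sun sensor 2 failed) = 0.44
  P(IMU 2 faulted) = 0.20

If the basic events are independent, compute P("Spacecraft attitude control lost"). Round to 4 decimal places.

P(Sensor suite unavailable) [AND] = 0.43 × 0.35 × 0.04 = 0.006020
P(Backup chain inoperative) [AND] = 0.15 × 0.006020 = 0.000903
P(Momentum path lost) [AND] = 0.35 × 0.09 × 0.13 = 0.004095
P(Reaction-wheel cluster unavailable) [OR] = 1 − (1−0.23) × (1−0.004095) × (1−0.34) = 0.493881
P(Control loop lost) [AND] = 0.000903 × 0.43 × 0.493881 = 0.000192
P(Spacecraft attitude control lost) [OR] = 1 − (1−0.000192) × (1−0.44) × (1−0.20) = 0.552086
Rounded to 4 decimal places: P(Spacecraft attitude control lost) ≈ 0.5521.

0.5521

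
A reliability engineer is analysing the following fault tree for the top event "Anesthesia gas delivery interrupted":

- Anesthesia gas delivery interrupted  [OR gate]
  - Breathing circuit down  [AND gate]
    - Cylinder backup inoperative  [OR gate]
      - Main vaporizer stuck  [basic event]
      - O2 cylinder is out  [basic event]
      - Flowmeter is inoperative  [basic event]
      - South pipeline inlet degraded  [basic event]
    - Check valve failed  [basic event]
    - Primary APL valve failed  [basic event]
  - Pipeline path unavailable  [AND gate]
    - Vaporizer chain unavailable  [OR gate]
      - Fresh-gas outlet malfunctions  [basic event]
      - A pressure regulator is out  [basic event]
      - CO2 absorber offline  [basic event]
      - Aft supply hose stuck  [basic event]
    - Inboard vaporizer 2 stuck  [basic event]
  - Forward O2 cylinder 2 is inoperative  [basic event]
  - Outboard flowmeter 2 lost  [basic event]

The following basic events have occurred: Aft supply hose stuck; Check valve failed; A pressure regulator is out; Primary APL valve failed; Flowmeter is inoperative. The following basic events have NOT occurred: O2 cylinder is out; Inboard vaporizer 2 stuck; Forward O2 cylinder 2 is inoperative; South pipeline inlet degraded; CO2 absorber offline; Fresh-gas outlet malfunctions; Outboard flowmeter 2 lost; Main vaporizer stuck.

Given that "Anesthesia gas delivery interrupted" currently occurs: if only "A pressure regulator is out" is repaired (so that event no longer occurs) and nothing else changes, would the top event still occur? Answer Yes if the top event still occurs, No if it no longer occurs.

Counterfactual: set "A pressure regulator is out" to not occurred.
Cylinder backup inoperative [OR]: Main vaporizer stuck=not, O2 cylinder is out=not, Flowmeter is inoperative=occurs, South pipeline inlet degraded=not → at least one input occurs → occurs.
Breathing circuit down [AND]: Cylinder backup inoperative=occurs, Check valve failed=occurs, Primary APL valve failed=occurs → all inputs occur → occurs.
Vaporizer chain unavailable [OR]: Fresh-gas outlet malfunctions=not, A pressure regulator is out=not, CO2 absorber offline=not, Aft supply hose stuck=occurs → at least one input occurs → occurs.
Pipeline path unavailable [AND]: Vaporizer chain unavailable=occurs, Inboard vaporizer 2 stuck=not → not all inputs occur → does not occur.
Anesthesia gas delivery interrupted [OR]: Breathing circuit down=occurs, Pipeline path unavailable=not, Forward O2 cylinder 2 is inoperative=not, Outboard flowmeter 2 lost=not → at least one input occurs → occurs.

Yes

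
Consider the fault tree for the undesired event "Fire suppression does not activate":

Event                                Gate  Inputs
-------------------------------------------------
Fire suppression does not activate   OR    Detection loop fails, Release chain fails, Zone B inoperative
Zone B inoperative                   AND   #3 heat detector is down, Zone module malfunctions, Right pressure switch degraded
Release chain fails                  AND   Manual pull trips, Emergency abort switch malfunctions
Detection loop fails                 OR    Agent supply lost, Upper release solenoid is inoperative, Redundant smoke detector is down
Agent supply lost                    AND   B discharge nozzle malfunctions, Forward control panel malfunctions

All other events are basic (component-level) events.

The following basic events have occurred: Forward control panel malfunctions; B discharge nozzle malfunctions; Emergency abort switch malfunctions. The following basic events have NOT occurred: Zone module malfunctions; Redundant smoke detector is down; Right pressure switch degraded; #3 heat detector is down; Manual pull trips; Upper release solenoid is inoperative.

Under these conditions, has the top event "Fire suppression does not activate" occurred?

Agent supply lost [AND]: B discharge nozzle malfunctions=occurs, Forward control panel malfunctions=occurs → all inputs occur → occurs.
Detection loop fails [OR]: Agent supply lost=occurs, Upper release solenoid is inoperative=not, Redundant smoke detector is down=not → at least one input occurs → occurs.
Release chain fails [AND]: Manual pull trips=not, Emergency abort switch malfunctions=occurs → not all inputs occur → does not occur.
Zone B inoperative [AND]: #3 heat detector is down=not, Zone module malfunctions=not, Right pressure switch degraded=not → not all inputs occur → does not occur.
Fire suppression does not activate [OR]: Detection loop fails=occurs, Release chain fails=not, Zone B inoperative=not → at least one input occurs → occurs.

Yes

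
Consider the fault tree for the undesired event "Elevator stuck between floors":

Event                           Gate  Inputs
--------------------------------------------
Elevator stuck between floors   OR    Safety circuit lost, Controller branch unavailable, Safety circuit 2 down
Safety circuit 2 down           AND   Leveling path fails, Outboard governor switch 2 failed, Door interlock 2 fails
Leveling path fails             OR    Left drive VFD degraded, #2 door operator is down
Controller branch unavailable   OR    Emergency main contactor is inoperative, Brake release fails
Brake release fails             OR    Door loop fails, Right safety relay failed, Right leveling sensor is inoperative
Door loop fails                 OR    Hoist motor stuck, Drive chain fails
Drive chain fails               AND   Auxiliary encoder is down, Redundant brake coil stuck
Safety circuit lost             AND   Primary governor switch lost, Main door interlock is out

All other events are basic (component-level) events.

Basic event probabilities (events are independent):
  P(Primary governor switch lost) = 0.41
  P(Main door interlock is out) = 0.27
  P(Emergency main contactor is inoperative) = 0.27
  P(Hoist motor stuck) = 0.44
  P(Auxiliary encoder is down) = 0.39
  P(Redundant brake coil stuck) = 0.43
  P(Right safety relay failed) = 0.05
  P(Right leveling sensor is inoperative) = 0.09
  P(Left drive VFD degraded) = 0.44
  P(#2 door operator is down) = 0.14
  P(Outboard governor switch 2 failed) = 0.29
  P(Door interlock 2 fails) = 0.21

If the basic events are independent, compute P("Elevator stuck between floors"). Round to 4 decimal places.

P(Safety circuit lost) [AND] = 0.41 × 0.27 = 0.110700
P(Drive chain fails) [AND] = 0.39 × 0.43 = 0.167700
P(Door loop fails) [OR] = 1 − (1−0.44) × (1−0.167700) = 0.533912
P(Brake release fails) [OR] = 1 − (1−0.533912) × (1−0.05) × (1−0.09) = 0.597067
P(Controller branch unavailable) [OR] = 1 − (1−0.27) × (1−0.597067) = 0.705859
P(Leveling path fails) [OR] = 1 − (1−0.44) × (1−0.14) = 0.518400
P(Safety circuit 2 down) [AND] = 0.518400 × 0.29 × 0.21 = 0.031571
P(Elevator stuck between floors) [OR] = 1 − (1−0.110700) × (1−0.705859) × (1−0.031571) = 0.746679
Rounded to 4 decimal places: P(Elevator stuck between floors) ≈ 0.7467.

0.7467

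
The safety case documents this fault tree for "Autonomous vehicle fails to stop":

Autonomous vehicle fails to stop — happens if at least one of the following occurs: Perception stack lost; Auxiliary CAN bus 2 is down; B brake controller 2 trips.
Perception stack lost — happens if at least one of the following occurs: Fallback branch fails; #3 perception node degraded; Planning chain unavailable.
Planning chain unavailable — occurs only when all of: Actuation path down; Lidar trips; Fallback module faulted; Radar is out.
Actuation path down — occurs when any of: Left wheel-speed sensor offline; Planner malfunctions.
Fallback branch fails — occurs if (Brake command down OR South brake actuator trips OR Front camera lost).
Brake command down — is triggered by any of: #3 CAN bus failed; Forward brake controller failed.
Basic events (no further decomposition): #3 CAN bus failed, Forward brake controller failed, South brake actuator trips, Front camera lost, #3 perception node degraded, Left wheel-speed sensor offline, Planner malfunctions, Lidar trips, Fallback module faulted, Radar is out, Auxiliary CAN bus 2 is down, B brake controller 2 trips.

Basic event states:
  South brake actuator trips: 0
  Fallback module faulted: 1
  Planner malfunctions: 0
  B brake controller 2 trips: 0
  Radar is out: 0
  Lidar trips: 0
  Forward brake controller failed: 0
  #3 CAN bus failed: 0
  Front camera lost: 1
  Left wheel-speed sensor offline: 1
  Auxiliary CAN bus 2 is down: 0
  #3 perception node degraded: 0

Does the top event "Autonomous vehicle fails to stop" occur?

Brake command down [OR]: #3 CAN bus failed=not, Forward brake controller failed=not → no input occurs → does not occur.
Fallback branch fails [OR]: Brake command down=not, South brake actuator trips=not, Front camera lost=occurs → at least one input occurs → occurs.
Actuation path down [OR]: Left wheel-speed sensor offline=occurs, Planner malfunctions=not → at least one input occurs → occurs.
Planning chain unavailable [AND]: Actuation path down=occurs, Lidar trips=not, Fallback module faulted=occurs, Radar is out=not → not all inputs occur → does not occur.
Perception stack lost [OR]: Fallback branch fails=occurs, #3 perception node degraded=not, Planning chain unavailable=not → at least one input occurs → occurs.
Autonomous vehicle fails to stop [OR]: Perception stack lost=occurs, Auxiliary CAN bus 2 is down=not, B brake controller 2 trips=not → at least one input occurs → occurs.

Yes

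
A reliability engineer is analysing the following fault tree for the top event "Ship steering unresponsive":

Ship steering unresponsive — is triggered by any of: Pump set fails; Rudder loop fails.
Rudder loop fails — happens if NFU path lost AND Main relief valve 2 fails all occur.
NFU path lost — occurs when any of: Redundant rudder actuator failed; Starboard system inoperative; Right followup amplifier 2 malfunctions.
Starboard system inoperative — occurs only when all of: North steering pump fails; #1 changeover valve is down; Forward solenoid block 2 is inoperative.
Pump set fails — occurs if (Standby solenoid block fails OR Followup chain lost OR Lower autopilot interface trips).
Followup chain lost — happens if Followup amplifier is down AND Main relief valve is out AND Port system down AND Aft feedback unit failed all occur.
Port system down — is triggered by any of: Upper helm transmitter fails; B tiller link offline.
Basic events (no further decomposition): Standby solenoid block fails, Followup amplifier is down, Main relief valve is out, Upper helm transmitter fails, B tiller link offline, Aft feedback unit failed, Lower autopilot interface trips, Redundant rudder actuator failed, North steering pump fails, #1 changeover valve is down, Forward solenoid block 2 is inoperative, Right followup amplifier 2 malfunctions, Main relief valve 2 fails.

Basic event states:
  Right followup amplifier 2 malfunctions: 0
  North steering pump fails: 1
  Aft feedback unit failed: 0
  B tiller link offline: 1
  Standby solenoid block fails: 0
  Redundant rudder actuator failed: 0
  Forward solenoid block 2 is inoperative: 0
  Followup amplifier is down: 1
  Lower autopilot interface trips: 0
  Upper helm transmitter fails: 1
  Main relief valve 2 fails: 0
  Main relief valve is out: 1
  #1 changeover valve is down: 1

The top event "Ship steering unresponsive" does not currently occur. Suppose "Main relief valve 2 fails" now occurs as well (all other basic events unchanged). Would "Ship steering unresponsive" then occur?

Counterfactual: set "Main relief valve 2 fails" to occurred.
Port system down [OR]: Upper helm transmitter fails=occurs, B tiller link offline=occurs → at least one input occurs → occurs.
Followup chain lost [AND]: Followup amplifier is down=occurs, Main relief valve is out=occurs, Port system down=occurs, Aft feedback unit failed=not → not all inputs occur → does not occur.
Pump set fails [OR]: Standby solenoid block fails=not, Followup chain lost=not, Lower autopilot interface trips=not → no input occurs → does not occur.
Starboard system inoperative [AND]: North steering pump fails=occurs, #1 changeover valve is down=occurs, Forward solenoid block 2 is inoperative=not → not all inputs occur → does not occur.
NFU path lost [OR]: Redundant rudder actuator failed=not, Starboard system inoperative=not, Right followup amplifier 2 malfunctions=not → no input occurs → does not occur.
Rudder loop fails [AND]: NFU path lost=not, Main relief valve 2 fails=occurs → not all inputs occur → does not occur.
Ship steering unresponsive [OR]: Pump set fails=not, Rudder loop fails=not → no input occurs → does not occur.

No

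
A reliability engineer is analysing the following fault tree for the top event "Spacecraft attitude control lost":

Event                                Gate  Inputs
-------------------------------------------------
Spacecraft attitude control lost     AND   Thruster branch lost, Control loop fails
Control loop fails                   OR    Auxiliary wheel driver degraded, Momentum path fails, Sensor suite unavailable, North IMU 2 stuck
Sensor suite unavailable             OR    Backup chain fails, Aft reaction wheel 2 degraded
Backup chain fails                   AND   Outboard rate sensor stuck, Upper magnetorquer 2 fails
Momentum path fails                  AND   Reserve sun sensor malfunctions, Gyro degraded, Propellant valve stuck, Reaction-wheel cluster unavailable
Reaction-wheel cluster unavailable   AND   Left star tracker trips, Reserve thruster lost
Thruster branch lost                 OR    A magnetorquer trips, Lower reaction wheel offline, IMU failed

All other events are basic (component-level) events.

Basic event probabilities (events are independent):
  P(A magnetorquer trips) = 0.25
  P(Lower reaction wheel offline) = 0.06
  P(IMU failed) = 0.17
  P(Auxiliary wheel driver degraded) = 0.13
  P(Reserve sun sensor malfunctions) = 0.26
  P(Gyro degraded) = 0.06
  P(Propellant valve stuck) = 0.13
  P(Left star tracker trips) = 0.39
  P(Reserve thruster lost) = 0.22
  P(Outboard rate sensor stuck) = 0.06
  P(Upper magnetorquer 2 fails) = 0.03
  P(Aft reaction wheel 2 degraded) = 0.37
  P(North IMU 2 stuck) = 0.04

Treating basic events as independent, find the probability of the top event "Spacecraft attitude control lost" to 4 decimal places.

P(Thruster branch lost) [OR] = 1 − (1−0.25) × (1−0.06) × (1−0.17) = 0.414850
P(Reaction-wheel cluster unavailable) [AND] = 0.39 × 0.22 = 0.085800
P(Momentum path fails) [AND] = 0.26 × 0.06 × 0.13 × 0.085800 = 0.000174
P(Backup chain fails) [AND] = 0.06 × 0.03 = 0.001800
P(Sensor suite unavailable) [OR] = 1 − (1−0.001800) × (1−0.37) = 0.371134
P(Control loop fails) [OR] = 1 − (1−0.13) × (1−0.000174) × (1−0.371134) × (1−0.04) = 0.474863
P(Spacecraft attitude control lost) [AND] = 0.414850 × 0.474863 = 0.196997
Rounded to 4 decimal places: P(Spacecraft attitude control lost) ≈ 0.1970.

0.1970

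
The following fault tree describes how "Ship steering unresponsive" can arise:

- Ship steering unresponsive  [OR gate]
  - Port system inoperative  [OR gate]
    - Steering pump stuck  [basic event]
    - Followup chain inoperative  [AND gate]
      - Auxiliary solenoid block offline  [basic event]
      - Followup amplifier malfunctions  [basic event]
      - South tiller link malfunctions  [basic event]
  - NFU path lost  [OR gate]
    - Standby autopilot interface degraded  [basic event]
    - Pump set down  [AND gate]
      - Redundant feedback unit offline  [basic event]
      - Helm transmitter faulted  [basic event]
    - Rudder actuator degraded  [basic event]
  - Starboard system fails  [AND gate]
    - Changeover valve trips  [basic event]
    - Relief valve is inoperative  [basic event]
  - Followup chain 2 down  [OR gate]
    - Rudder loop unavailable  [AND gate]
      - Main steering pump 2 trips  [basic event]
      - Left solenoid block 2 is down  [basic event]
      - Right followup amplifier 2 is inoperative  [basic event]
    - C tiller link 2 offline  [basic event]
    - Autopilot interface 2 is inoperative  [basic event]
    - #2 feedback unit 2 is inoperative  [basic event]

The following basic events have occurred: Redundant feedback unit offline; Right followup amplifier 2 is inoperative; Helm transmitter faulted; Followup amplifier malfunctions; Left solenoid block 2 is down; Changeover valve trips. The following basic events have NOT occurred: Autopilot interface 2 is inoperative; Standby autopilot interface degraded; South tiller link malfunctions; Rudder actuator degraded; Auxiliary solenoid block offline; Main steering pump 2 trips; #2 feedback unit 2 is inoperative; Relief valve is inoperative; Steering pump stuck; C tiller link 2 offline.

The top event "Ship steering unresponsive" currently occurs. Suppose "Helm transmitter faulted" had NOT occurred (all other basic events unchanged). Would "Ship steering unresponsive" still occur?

No

Counterfactual: set "Helm transmitter faulted" to not occurred.
Followup chain inoperative [AND]: Auxiliary solenoid block offline=not, Followup amplifier malfunctions=occurs, South tiller link malfunctions=not → not all inputs occur → does not occur.
Port system inoperative [OR]: Steering pump stuck=not, Followup chain inoperative=not → no input occurs → does not occur.
Pump set down [AND]: Redundant feedback unit offline=occurs, Helm transmitter faulted=not → not all inputs occur → does not occur.
NFU path lost [OR]: Standby autopilot interface degraded=not, Pump set down=not, Rudder actuator degraded=not → no input occurs → does not occur.
Starboard system fails [AND]: Changeover valve trips=occurs, Relief valve is inoperative=not → not all inputs occur → does not occur.
Rudder loop unavailable [AND]: Main steering pump 2 trips=not, Left solenoid block 2 is down=occurs, Right followup amplifier 2 is inoperative=occurs → not all inputs occur → does not occur.
Followup chain 2 down [OR]: Rudder loop unavailable=not, C tiller link 2 offline=not, Autopilot interface 2 is inoperative=not, #2 feedback unit 2 is inoperative=not → no input occurs → does not occur.
Ship steering unresponsive [OR]: Port system inoperative=not, NFU path lost=not, Starboard system fails=not, Followup chain 2 down=not → no input occurs → does not occur.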